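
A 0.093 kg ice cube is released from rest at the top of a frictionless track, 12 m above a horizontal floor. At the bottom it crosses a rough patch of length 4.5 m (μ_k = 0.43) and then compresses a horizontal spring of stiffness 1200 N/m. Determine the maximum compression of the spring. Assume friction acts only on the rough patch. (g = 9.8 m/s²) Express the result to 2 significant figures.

Initial energy: E₁ = mgh = (0.093)(9.8)(12) = 10.937 J
Friction removes W_f = μ_k mg d = (0.43)(0.093)(9.8)(4.5) = 1.764 J
Energy reaching the spring: E = 10.937 − 1.764 = 9.1732 J
At max compression ½kx² = E ⇒ x = √(2E/k) = √(2 × 9.1732/1200) = 0.1236 m

x = 0.12 m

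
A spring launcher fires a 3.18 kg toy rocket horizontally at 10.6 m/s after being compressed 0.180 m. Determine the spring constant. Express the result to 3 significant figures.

k = 11000 N/m

Spring PE at full compression equals KE at release: ½kx² = ½mv²
k = mv²/x² = (3.18)(10.6)²/(0.180)² = 11028 N/m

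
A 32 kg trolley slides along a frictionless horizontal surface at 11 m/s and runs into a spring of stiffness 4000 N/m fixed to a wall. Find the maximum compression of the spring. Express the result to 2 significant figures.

All KE is stored as spring PE at maximum compression: ½mv² = ½kx²
x = v√(m/k) = 11 × √(32/4000) = 0.9839 m

x = 0.98 m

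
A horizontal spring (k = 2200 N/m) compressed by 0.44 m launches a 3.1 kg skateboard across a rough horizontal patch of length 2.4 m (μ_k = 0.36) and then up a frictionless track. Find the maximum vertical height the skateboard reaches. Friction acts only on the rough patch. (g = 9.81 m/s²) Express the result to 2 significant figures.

Spring energy: E₀ = ½kx² = ½(2200)(0.44)² = 212.96 J
Friction: W_f = μ_k mg d = (0.36)(3.1)(9.81)(2.4) = 26.28 J
Energy at base of ramp: E = 212.96 − 26.28 = 186.68 J
At max height all remaining energy is PE: mgh = E ⇒ h = E/(mg) = 186.68/(3.1 × 9.81) = 6.139 m

h = 6.1 m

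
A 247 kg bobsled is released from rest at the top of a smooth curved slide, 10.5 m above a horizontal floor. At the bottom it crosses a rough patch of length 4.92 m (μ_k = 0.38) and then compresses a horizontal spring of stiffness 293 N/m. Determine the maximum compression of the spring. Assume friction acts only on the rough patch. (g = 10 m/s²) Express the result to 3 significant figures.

Initial energy: E₁ = mgh = (247)(10)(10.5) = 25935 J
Friction removes W_f = μ_k mg d = (0.38)(247)(10)(4.92) = 4618 J
Energy reaching the spring: E = 25935 − 4618 = 21317 J
At max compression ½kx² = E ⇒ x = √(2E/k) = √(2 × 21317/293) = 12.06 m

x = 12.1 m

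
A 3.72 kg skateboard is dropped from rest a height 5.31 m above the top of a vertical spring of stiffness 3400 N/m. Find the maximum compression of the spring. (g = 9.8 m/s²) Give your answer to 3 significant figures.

Take the reference level at the top of the uncompressed spring. At max compression the skateboard has fallen H + x and is momentarily at rest:
mg(H + x) = ½kx²
½(3400)x² − (3.72)(9.8)x − (3.72)(9.8)(5.31) = 0
1700x² − 36.46x − 193.6 = 0
x = [36.46 + √(1329 + 1.3164e+06)]/(2 × 1700) = 0.3483 m

x = 0.348 m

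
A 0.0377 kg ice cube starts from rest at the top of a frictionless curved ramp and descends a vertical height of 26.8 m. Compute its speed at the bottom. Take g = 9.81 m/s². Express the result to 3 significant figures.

Mechanical energy is conserved (no friction): mgh = ½mv²
The mass cancels from both sides.
v = √(2gh) = √(2 × 9.81 × 26.8) = √525.82 = 22.93 m/s

v = 22.9 m/s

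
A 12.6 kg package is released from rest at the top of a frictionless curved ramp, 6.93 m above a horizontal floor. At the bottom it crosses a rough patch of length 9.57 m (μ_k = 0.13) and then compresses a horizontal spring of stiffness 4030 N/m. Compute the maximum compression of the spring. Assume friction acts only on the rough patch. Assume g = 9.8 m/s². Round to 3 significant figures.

x = 0.590 m

Initial energy: E₁ = mgh = (12.6)(9.8)(6.93) = 855.72 J
Friction removes W_f = μ_k mg d = (0.13)(12.6)(9.8)(9.57) = 153.6 J
Energy reaching the spring: E = 855.72 − 153.6 = 702.09 J
At max compression ½kx² = E ⇒ x = √(2E/k) = √(2 × 702.09/4030) = 0.5903 m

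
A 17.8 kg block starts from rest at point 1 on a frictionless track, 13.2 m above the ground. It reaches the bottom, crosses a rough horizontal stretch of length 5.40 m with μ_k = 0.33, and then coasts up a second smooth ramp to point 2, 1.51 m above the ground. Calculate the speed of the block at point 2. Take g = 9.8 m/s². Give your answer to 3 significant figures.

v = 13.9 m/s

Energy at 1: mgh₁ = (17.8)(9.8)(13.2) = 2302.6 J
Friction loss: W_f = μ_k mg d = 310.9 J
At 2: ½mv² + mgh₂ = mgh₁ − W_f
½mv² = 2302.6 − 310.9 − 263.40 = 1728.4 J
v = √(2 × 1728.4/17.8) = 13.94 m/s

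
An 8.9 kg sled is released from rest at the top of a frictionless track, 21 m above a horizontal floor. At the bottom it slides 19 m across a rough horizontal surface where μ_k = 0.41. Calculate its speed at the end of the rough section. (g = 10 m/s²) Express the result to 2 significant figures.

v = 16 m/s

Energy bookkeeping (friction removes W_f = μ_k N d):
mgh = ½mv² + μ_k m g d
W_f = μ_k mg d = (0.41)(8.9)(10)(19) = 693.3 J
½mv² = mgh − W_f = 1869.0 − 693.3 = 1175.7 J
v = √(2 × 1175.7/8.9) = 16.25 m/s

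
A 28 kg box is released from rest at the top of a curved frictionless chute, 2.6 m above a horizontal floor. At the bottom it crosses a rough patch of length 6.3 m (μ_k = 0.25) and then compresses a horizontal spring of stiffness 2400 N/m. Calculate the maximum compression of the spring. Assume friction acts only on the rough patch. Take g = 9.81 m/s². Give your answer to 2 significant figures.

x = 0.48 m

Initial energy: E₁ = mgh = (28)(9.81)(2.6) = 714.17 J
Friction removes W_f = μ_k mg d = (0.25)(28)(9.81)(6.3) = 432.6 J
Energy reaching the spring: E = 714.17 − 432.6 = 281.55 J
At max compression ½kx² = E ⇒ x = √(2E/k) = √(2 × 281.55/2400) = 0.4844 m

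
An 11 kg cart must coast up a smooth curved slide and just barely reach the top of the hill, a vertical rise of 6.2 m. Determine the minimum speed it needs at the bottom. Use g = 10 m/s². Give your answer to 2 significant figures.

At the top it is momentarily at rest, so all KE converts to PE: ½mv² = mgh
v = √(2gh) = √(2 × 10 × 6.2) = 11.14 m/s

v = 11 m/s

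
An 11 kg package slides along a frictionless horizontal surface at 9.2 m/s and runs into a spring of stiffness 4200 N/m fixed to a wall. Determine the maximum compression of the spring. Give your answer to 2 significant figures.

x = 0.47 m

All KE is stored as spring PE at maximum compression: ½mv² = ½kx²
x = v√(m/k) = 9.2 × √(11/4200) = 0.4708 m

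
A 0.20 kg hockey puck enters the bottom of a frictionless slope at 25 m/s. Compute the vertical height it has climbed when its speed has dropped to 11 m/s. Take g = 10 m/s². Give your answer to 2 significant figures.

Conservation of energy: ½mv₁² = ½mv₂² + mgh
h = (v₁² − v₂²)/(2g) = (25² − 11²)/(2 × 10) = 25.20 m

h = 25 m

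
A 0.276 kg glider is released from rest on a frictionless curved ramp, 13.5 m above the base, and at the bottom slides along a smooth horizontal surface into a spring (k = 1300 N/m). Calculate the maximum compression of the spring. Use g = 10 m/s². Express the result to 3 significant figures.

Energy conservation (no friction) from release to max compression: mgh = ½kx²
x = √(2mgh/k) = √(2 × 0.276 × 10 × 13.5 / 1300) = 0.2394 m

x = 0.239 m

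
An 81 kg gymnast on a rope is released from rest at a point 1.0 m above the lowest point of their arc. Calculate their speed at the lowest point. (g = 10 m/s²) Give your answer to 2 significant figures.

v = 4.5 m/s

By conservation of mechanical energy, mgh = ½mv²
v = √(2gh) = √(2 × 10 × 1.0) = √20.000 = 4.472 m/s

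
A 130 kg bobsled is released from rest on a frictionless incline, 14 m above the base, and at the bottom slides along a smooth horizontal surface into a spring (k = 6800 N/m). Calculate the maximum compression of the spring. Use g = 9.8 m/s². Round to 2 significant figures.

At max compression the bobsled is momentarily at rest: mgh = ½kx²
x = √(2mgh/k) = √(2 × 130 × 9.8 × 14 / 6800) = 2.290 m

x = 2.3 m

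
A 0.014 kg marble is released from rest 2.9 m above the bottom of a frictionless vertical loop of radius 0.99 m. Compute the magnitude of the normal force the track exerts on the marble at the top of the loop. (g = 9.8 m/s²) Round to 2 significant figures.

N = 0.12 N

Energy from release to top (height 2r): mgh = ½mv_top² + mg(2r)
v_top² = 2g(h − 2r) = 2(9.8)(2.9 − 1.980) = 18.032 m²/s²
At the top, both N and weight point toward the centre: N + mg = mv_top²/r
N = m(v_top²/r − g) = 0.014(18.032/0.99 − 9.8) = 0.1178 N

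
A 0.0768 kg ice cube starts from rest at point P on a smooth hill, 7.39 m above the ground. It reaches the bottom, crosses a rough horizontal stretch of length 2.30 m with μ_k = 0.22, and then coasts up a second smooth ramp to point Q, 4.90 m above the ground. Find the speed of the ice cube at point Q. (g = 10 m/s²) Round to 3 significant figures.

Energy at P: mgh₁ = (0.0768)(10)(7.39) = 5.6755 J
Friction loss: W_f = μ_k mg d = 0.3886 J
At Q: ½mv² + mgh₂ = mgh₁ − W_f
½mv² = 5.6755 − 0.3886 − 3.7632 = 1.5237 J
v = √(2 × 1.5237/0.0768) = 6.299 m/s

v = 6.30 m/s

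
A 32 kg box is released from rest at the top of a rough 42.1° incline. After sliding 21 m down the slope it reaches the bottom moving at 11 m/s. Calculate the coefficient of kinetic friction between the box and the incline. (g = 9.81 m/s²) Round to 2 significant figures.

Energy balance down the incline: mg L sinθ − ½mv² = μ_k (mg cosθ) L
mgL sinθ = 4419.7 J; ½mv² = 1936.0 J
W_f = 4419.7 − 1936.0 = 2484 J
μ_k = W_f/(mg cosθ · L) = 2484/(232.9 × 21) = 0.5078

μ_k = 0.51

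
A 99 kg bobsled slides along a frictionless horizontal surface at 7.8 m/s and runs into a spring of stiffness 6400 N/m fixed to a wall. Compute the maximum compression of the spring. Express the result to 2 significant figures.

All KE is stored as spring PE at maximum compression: ½mv² = ½kx²
x = v√(m/k) = 7.8 × √(99/6400) = 0.9701 m

x = 0.97 m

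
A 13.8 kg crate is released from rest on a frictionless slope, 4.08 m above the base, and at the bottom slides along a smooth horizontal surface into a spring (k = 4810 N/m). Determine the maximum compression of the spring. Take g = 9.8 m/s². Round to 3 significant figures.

x = 0.479 m

At max compression the crate is momentarily at rest: mgh = ½kx²
x = √(2mgh/k) = √(2 × 13.8 × 9.8 × 4.08 / 4810) = 0.4790 m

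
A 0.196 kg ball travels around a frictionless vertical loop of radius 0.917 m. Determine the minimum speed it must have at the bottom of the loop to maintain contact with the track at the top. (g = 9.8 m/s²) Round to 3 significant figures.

At the top: mg = mv_top²/r ⇒ v_top² = gr = 8.987 m²/s²
Energy from bottom to top (height 2r): ½mv_bot² = ½mv_top² + mg(2r)
v_bot² = gr + 4gr = 5gr = 44.93
v_bot = √(5gr) = 6.703 m/s

v = 6.70 m/s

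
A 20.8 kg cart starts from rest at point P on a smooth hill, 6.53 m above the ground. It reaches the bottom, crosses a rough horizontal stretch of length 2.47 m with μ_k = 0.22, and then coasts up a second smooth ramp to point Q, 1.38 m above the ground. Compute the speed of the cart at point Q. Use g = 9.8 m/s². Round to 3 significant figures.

v = 9.50 m/s

Energy at P: mgh₁ = (20.8)(9.8)(6.53) = 1331.1 J
Friction loss: W_f = μ_k mg d = 110.8 J
At Q: ½mv² + mgh₂ = mgh₁ − W_f
½mv² = 1331.1 − 110.8 − 281.30 = 939.01 J
v = √(2 × 939.01/20.8) = 9.502 m/s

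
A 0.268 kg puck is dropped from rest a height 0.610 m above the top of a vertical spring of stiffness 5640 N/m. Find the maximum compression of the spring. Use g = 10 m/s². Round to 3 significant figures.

x = 0.0246 m

Take the reference level at the top of the uncompressed spring. At max compression the puck has fallen H + x and is momentarily at rest:
mg(H + x) = ½kx²
½(5640)x² − (0.268)(10)x − (0.268)(10)(0.610) = 0
2820x² − 2.680x − 1.635 = 0
x = [2.680 + √(7.182 + 18441)]/(2 × 2820) = 0.02456 m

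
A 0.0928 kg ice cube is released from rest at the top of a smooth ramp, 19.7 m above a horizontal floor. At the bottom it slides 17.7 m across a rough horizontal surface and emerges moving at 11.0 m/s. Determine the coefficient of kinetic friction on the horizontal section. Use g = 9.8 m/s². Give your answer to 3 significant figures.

Energy at the top = energy at the end + work done against friction:
mgh = ½mv² + μ_k m g d
mgh = 17.916 J; ½mv² = 5.6144 J
W_f = 17.916 − 5.6144 = 12.30 J
μ_k = W_f/(mg·d) = 12.30/(0.9094 × 17.7) = 0.7642

μ_k = 0.764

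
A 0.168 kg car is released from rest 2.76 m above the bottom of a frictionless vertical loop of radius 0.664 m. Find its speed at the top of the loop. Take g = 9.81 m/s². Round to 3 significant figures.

v = 5.30 m/s

Energy conservation: mgh = ½mv_top² + mg(2r)
v_top² = 2g(h − 2r) = 2(9.81)(2.76 − 1.328) = 28.10
v_top = 5.301 m/s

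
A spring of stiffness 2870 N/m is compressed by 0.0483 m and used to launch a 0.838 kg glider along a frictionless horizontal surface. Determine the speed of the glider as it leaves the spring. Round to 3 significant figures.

Conservation of energy: ½kx² = ½mv²
v = x√(k/m) = 0.0483 × √(2870/0.838) = 2.827 m/s

v = 2.83 m/s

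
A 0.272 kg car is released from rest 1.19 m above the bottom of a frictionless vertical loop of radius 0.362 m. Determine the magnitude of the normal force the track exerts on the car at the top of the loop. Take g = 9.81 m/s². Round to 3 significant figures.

Energy from release to top (height 2r): mgh = ½mv_top² + mg(2r)
v_top² = 2g(h − 2r) = 2(9.81)(1.19 − 0.7240) = 9.1429 m²/s²
At the top, both N and weight point toward the centre: N + mg = mv_top²/r
N = m(v_top²/r − g) = 0.272(9.1429/0.362 − 9.81) = 4.201 N

N = 4.20 N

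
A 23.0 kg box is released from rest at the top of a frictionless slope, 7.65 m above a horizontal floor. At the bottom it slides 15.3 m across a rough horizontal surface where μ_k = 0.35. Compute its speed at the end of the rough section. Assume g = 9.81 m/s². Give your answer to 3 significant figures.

Energy at the top = energy at the end + work done against friction:
mgh = ½mv² + μ_k m g d
W_f = μ_k mg d = (0.35)(23.0)(9.81)(15.3) = 1208 J
½mv² = mgh − W_f = 1726.1 − 1208 = 517.82 J
v = √(2 × 517.82/23.0) = 6.710 m/s

v = 6.71 m/s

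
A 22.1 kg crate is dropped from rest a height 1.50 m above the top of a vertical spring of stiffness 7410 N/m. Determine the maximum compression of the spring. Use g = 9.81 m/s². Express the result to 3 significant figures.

x = 0.327 m

Measuring PE from the top of the relaxed spring, at max compression the crate has dropped H + x with zero KE, so:
mg(H + x) = ½kx²
½(7410)x² − (22.1)(9.81)x − (22.1)(9.81)(1.50) = 0
3705x² − 216.8x − 325.2 = 0
x = [216.8 + √(47003 + 4.8195e+06)]/(2 × 3705) = 0.3270 m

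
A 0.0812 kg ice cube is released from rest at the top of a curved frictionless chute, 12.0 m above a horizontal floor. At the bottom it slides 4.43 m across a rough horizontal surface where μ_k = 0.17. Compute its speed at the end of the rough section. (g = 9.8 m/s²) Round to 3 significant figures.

v = 14.8 m/s

Energy bookkeeping (friction removes W_f = μ_k N d):
mgh = ½mv² + μ_k m g d
W_f = μ_k mg d = (0.17)(0.0812)(9.8)(4.43) = 0.5993 J
½mv² = mgh − W_f = 9.5491 − 0.5993 = 8.9498 J
v = √(2 × 8.9498/0.0812) = 14.85 m/s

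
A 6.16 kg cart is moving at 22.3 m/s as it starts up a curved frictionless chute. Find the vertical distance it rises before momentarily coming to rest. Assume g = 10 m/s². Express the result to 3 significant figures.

h = 24.9 m

By energy conservation, ½mv² = mgh
h = v²/(2g) = 22.3²/(2 × 10) = 24.86 m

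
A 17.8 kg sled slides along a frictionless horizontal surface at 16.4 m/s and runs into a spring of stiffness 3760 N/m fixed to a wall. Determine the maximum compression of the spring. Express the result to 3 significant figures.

x = 1.13 m

All KE is stored as spring PE at maximum compression: ½mv² = ½kx²
x = v√(m/k) = 16.4 × √(17.8/3760) = 1.128 m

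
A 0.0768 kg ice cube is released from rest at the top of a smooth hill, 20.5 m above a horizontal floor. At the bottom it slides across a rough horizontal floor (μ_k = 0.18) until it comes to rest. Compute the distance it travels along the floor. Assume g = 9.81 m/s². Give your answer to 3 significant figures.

Energy at the top = energy at the end + work done against friction:
At rest all PE has been dissipated by friction: mgh = μ_k m g d
d = h/μ_k = 20.5/0.18 = 113.9 m

d = 114 m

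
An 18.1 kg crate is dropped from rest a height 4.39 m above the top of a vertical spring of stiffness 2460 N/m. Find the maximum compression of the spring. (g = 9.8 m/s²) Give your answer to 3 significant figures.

Let x be the compression. The total drop is H + x, and the crate is instantaneously at rest at max compression, so energy conservation gives:
mg(H + x) = ½kx²
½(2460)x² − (18.1)(9.8)x − (18.1)(9.8)(4.39) = 0
1230x² − 177.4x − 778.7 = 0
x = [177.4 + √(31464 + 3.8312e+06)]/(2 × 1230) = 0.8710 m

x = 0.871 m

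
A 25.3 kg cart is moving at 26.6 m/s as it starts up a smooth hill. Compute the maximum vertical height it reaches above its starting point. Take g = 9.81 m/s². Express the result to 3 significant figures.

h = 36.1 m

By energy conservation, ½mv² = mgh
h = v²/(2g) = 26.6²/(2 × 9.81) = 36.06 m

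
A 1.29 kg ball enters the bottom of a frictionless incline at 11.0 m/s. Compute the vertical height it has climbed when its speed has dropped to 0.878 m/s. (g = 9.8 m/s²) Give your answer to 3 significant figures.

h = 6.13 m

Energy balance between the two points: ½mv₁² = ½mv₂² + mgh
h = (v₁² − v₂²)/(2g) = (11.0² − 0.878²)/(2 × 9.8) = 6.134 m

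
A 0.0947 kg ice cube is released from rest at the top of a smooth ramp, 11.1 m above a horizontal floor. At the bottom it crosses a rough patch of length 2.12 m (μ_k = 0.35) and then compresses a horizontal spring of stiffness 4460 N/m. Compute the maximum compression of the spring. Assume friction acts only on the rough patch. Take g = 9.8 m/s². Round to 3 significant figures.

x = 0.0657 m

Initial energy: E₁ = mgh = (0.0947)(9.8)(11.1) = 10.301 J
Friction removes W_f = μ_k mg d = (0.35)(0.0947)(9.8)(2.12) = 0.6886 J
Energy reaching the spring: E = 10.301 − 0.6886 = 9.6128 J
At max compression ½kx² = E ⇒ x = √(2E/k) = √(2 × 9.6128/4460) = 0.06566 m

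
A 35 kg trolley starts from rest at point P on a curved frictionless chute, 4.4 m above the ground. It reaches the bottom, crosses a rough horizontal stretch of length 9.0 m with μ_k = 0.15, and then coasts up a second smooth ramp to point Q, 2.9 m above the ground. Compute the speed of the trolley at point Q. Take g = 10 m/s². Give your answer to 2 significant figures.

Energy at P: mgh₁ = (35)(10)(4.4) = 1540.0 J
Friction loss: W_f = μ_k mg d = 472.5 J
At Q: ½mv² + mgh₂ = mgh₁ − W_f
½mv² = 1540.0 − 472.5 − 1015.0 = 52.500 J
v = √(2 × 52.500/35) = 1.732 m/s

v = 1.7 m/s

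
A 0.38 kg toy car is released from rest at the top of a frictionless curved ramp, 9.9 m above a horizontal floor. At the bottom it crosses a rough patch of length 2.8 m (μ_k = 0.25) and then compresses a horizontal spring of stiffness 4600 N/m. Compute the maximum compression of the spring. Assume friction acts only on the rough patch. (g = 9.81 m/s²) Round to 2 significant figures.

x = 0.12 m

Initial energy: E₁ = mgh = (0.38)(9.81)(9.9) = 36.905 J
Friction removes W_f = μ_k mg d = (0.25)(0.38)(9.81)(2.8) = 2.609 J
Energy reaching the spring: E = 36.905 − 2.609 = 34.296 J
At max compression ½kx² = E ⇒ x = √(2E/k) = √(2 × 34.296/4600) = 0.1221 m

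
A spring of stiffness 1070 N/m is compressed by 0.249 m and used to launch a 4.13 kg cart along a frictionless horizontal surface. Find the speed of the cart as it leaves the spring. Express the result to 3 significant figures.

v = 4.01 m/s

Conservation of energy: ½kx² = ½mv²
v = x√(k/m) = 0.249 × √(1070/4.13) = 4.008 m/s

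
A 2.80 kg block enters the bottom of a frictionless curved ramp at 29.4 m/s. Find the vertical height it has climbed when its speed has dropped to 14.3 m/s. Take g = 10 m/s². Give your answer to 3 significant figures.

h = 33.0 m

Energy balance between the two points: ½mv₁² = ½mv₂² + mgh
h = (v₁² − v₂²)/(2g) = (29.4² − 14.3²)/(2 × 10) = 32.99 m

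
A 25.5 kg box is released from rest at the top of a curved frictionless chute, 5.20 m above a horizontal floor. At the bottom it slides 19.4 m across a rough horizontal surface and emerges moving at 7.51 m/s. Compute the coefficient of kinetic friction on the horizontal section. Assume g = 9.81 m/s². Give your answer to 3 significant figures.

Energy at the top = energy at the end + work done against friction:
mgh = ½mv² + μ_k m g d
mgh = 1300.8 J; ½mv² = 719.10 J
W_f = 1300.8 − 719.10 = 581.7 J
μ_k = W_f/(mg·d) = 581.7/(250.2 × 19.4) = 0.1199

μ_k = 0.120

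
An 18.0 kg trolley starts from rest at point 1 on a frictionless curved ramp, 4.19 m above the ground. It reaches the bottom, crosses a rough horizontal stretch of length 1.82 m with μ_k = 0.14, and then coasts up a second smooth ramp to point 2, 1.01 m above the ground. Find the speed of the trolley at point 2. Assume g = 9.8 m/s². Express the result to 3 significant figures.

Energy at 1: mgh₁ = (18.0)(9.8)(4.19) = 739.12 J
Friction loss: W_f = μ_k mg d = 44.95 J
At 2: ½mv² + mgh₂ = mgh₁ − W_f
½mv² = 739.12 − 44.95 − 178.16 = 516.01 J
v = √(2 × 516.01/18.0) = 7.572 m/s

v = 7.57 m/s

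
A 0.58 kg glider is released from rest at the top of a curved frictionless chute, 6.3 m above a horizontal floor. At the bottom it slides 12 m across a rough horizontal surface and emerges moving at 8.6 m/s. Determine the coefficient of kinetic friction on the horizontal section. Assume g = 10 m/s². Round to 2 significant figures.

μ_k = 0.22

Energy bookkeeping (friction removes W_f = μ_k N d):
mgh = ½mv² + μ_k m g d
mgh = 36.540 J; ½mv² = 21.448 J
W_f = 36.540 − 21.448 = 15.09 J
μ_k = W_f/(mg·d) = 15.09/(5.800 × 12) = 0.2168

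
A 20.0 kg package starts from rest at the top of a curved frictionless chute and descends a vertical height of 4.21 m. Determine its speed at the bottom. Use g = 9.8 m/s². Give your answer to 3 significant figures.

Energy conservation between the two points: mgh = ½mv²
v = √(2gh) = √(2 × 9.8 × 4.21) = √82.516 = 9.084 m/s

v = 9.08 m/s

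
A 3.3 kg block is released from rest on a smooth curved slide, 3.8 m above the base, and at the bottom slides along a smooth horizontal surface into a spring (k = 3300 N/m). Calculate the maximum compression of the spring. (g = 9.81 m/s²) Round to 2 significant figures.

x = 0.27 m

Energy conservation (no friction) from release to max compression: mgh = ½kx²
x = √(2mgh/k) = √(2 × 3.3 × 9.81 × 3.8 / 3300) = 0.2730 m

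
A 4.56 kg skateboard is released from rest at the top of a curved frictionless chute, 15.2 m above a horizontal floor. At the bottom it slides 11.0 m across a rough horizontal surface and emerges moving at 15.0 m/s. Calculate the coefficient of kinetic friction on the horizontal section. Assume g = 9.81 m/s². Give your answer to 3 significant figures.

Applying the work–energy principle:
mgh = ½mv² + μ_k m g d
mgh = 679.95 J; ½mv² = 513.00 J
W_f = 679.95 − 513.00 = 167.0 J
μ_k = W_f/(mg·d) = 167.0/(44.73 × 11.0) = 0.3393

μ_k = 0.339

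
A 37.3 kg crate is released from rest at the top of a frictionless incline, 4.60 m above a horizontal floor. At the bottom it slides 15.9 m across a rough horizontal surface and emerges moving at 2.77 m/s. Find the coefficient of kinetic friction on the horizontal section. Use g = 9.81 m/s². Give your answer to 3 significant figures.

Energy at the top = energy at the end + work done against friction:
mgh = ½mv² + μ_k m g d
mgh = 1683.2 J; ½mv² = 143.10 J
W_f = 1683.2 − 143.10 = 1540 J
μ_k = W_f/(mg·d) = 1540/(365.9 × 15.9) = 0.2647

μ_k = 0.265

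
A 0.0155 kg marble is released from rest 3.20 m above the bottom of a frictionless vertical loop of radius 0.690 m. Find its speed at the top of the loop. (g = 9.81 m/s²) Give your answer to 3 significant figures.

Energy conservation: mgh = ½mv_top² + mg(2r)
v_top² = 2g(h − 2r) = 2(9.81)(3.20 − 1.380) = 35.71
v_top = 5.976 m/s

v = 5.98 m/s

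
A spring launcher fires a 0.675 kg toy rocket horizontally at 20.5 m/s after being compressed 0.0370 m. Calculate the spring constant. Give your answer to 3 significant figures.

k = 207000 N/m

Spring PE at full compression equals KE at release: ½kx² = ½mv²
k = mv²/x² = (0.675)(20.5)²/(0.0370)² = 207209 N/m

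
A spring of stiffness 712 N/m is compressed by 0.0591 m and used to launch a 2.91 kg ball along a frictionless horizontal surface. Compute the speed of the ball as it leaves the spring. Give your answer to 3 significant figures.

The ball leaves the spring when the spring is at natural length, so ½kx² = ½mv²
v = x√(k/m) = 0.0591 × √(712/2.91) = 0.9244 m/s

v = 0.924 m/s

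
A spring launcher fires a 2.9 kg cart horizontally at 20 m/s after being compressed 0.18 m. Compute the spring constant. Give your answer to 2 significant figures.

Energy stored in the spring equals the launch KE: ½kx² = ½mv²
k = mv²/x² = (2.9)(20)²/(0.18)² = 35802 N/m

k = 36000 N/m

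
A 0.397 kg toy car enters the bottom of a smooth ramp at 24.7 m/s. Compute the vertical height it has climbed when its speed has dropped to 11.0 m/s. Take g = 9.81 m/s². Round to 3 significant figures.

Energy balance between the two points: ½mv₁² = ½mv₂² + mgh
h = (v₁² − v₂²)/(2g) = (24.7² − 11.0²)/(2 × 9.81) = 24.93 m

h = 24.9 m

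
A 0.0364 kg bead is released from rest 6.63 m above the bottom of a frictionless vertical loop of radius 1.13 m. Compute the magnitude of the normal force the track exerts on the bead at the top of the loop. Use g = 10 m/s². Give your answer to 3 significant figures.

Energy from release to top (height 2r): mgh = ½mv_top² + mg(2r)
v_top² = 2g(h − 2r) = 2(10)(6.63 − 2.260) = 87.400 m²/s²
At the top, both N and weight point toward the centre: N + mg = mv_top²/r
N = m(v_top²/r − g) = 0.0364(87.400/1.13 − 10) = 2.451 N

N = 2.45 N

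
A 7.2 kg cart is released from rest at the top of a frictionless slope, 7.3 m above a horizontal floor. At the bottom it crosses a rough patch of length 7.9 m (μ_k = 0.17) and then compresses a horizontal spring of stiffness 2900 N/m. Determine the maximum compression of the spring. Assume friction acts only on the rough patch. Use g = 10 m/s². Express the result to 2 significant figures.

x = 0.54 m

Initial energy: E₁ = mgh = (7.2)(10)(7.3) = 525.60 J
Friction removes W_f = μ_k mg d = (0.17)(7.2)(10)(7.9) = 96.70 J
Energy reaching the spring: E = 525.60 − 96.70 = 428.90 J
At max compression ½kx² = E ⇒ x = √(2E/k) = √(2 × 428.90/2900) = 0.5439 m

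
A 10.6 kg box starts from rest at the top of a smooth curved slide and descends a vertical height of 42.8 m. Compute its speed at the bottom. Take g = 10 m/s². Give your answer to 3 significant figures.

Equating total energy at the two states: mgh = ½mv²
v = √(2gh) = √(2 × 10 × 42.8) = √856.00 = 29.26 m/s

v = 29.3 m/s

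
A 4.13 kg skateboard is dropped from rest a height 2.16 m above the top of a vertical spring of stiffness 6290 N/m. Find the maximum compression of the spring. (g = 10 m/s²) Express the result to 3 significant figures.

x = 0.175 m

Let x be the compression. The total drop is H + x, and the skateboard is instantaneously at rest at max compression, so energy conservation gives:
mg(H + x) = ½kx²
½(6290)x² − (4.13)(10)x − (4.13)(10)(2.16) = 0
3145x² − 41.30x − 89.21 = 0
x = [41.30 + √(1706 + 1.1222e+06)]/(2 × 3145) = 0.1751 m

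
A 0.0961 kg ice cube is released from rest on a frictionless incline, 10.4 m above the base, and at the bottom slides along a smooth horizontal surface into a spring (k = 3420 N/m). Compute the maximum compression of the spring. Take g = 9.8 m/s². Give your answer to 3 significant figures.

Energy conservation (no friction) from release to max compression: mgh = ½kx²
x = √(2mgh/k) = √(2 × 0.0961 × 9.8 × 10.4 / 3420) = 0.07568 m

x = 0.0757 m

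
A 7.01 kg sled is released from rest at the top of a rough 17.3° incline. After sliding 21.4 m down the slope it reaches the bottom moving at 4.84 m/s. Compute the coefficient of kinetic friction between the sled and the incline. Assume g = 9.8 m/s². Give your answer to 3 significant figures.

μ_k = 0.253

mgh = ½mv² + μ_k (mg cosθ) L, with h = L sinθ
mgL sinθ = 437.18 J; ½mv² = 82.107 J
W_f = 437.18 − 82.107 = 355.1 J
μ_k = W_f/(mg cosθ · L) = 355.1/(65.59 × 21.4) = 0.2530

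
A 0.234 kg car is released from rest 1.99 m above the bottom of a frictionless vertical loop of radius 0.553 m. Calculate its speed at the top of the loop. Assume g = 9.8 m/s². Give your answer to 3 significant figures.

v = 4.16 m/s

Energy conservation: mgh = ½mv_top² + mg(2r)
v_top² = 2g(h − 2r) = 2(9.8)(1.99 − 1.106) = 17.33
v_top = 4.162 m/s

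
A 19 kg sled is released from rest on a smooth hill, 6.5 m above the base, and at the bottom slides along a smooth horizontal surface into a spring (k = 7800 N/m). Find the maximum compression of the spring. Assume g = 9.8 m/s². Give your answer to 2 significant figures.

x = 0.56 m

At max compression the sled is momentarily at rest: mgh = ½kx²
x = √(2mgh/k) = √(2 × 19 × 9.8 × 6.5 / 7800) = 0.5571 m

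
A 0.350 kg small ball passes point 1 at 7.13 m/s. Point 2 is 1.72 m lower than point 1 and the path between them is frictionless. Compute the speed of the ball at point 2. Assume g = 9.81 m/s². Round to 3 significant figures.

v = 9.20 m/s

Equating total energy at the two states: ½mv₀² + mgh = ½mv²
v² = v₀² + 2gh = (7.13)² + 2(9.81)(1.72) = 84.583
v = √84.583 = 9.197 m/s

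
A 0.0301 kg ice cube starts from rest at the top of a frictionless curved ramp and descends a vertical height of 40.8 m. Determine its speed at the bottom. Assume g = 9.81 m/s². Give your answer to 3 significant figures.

v = 28.3 m/s

Mechanical energy is conserved (no friction): mgh = ½mv²
v = √(2gh) = √(2 × 9.81 × 40.8) = √800.50 = 28.29 m/s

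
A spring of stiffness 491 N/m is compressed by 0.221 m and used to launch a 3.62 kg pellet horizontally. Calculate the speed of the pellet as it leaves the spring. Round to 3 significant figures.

v = 2.57 m/s

Conservation of energy: ½kx² = ½mv²
v = x√(k/m) = 0.221 × √(491/3.62) = 2.574 m/s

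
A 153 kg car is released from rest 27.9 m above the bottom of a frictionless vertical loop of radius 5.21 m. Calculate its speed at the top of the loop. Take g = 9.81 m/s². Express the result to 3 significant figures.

Energy conservation: mgh = ½mv_top² + mg(2r)
v_top² = 2g(h − 2r) = 2(9.81)(27.9 − 10.42) = 343.0
v_top = 18.52 m/s

v = 18.5 m/s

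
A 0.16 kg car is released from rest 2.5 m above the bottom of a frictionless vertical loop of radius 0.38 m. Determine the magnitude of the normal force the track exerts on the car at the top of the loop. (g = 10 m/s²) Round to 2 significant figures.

Energy from release to top (height 2r): mgh = ½mv_top² + mg(2r)
v_top² = 2g(h − 2r) = 2(10)(2.5 − 0.7600) = 34.800 m²/s²
At the top, both N and weight point toward the centre: N + mg = mv_top²/r
N = m(v_top²/r − g) = 0.16(34.800/0.38 − 10) = 13.05 N

N = 13 N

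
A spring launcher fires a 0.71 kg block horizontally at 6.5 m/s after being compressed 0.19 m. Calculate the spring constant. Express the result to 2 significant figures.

Spring PE at full compression equals KE at release: ½kx² = ½mv²
k = mv²/x² = (0.71)(6.5)²/(0.19)² = 831.0 N/m

k = 830 N/m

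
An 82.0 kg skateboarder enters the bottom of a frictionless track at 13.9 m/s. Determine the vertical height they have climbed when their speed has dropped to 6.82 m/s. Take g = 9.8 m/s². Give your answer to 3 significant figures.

h = 7.48 m

Conservation of energy: ½mv₁² = ½mv₂² + mgh
h = (v₁² − v₂²)/(2g) = (13.9² − 6.82²)/(2 × 9.8) = 7.485 m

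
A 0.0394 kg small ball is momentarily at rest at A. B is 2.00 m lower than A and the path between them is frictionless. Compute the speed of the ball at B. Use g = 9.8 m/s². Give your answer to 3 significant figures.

Equating total energy at the two states: mgh = ½mv²
v = √(2gh) = √(2 × 9.8 × 2.00) = √39.200 = 6.261 m/s

v = 6.26 m/s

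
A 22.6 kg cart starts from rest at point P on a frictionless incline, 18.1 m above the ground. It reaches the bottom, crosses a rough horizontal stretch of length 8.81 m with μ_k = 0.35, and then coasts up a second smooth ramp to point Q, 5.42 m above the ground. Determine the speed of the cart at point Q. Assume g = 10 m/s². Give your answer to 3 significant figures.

Energy at P: mgh₁ = (22.6)(10)(18.1) = 4090.6 J
Friction loss: W_f = μ_k mg d = 696.9 J
At Q: ½mv² + mgh₂ = mgh₁ − W_f
½mv² = 4090.6 − 696.9 − 1224.9 = 2168.8 J
v = √(2 × 2168.8/22.6) = 13.85 m/s

v = 13.9 m/s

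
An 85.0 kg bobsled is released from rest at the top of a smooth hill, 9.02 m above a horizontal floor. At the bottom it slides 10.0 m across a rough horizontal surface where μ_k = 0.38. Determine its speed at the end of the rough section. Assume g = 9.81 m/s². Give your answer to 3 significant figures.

Applying the work–energy principle:
mgh = ½mv² + μ_k m g d
W_f = μ_k mg d = (0.38)(85.0)(9.81)(10.0) = 3169 J
½mv² = mgh − W_f = 7521.3 − 3169 = 4352.7 J
v = √(2 × 4352.7/85.0) = 10.12 m/s

v = 10.1 m/s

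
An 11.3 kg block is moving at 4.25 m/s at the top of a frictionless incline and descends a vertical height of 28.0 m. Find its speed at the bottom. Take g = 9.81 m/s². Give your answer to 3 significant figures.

By conservation of mechanical energy, ½mv₀² + mgh = ½mv²
v² = v₀² + 2gh = (4.25)² + 2(9.81)(28.0) = 567.42
v = √567.42 = 23.82 m/s

v = 23.8 m/s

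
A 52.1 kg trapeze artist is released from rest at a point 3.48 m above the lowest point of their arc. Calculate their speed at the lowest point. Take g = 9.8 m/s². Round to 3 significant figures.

By conservation of mechanical energy, mgh = ½mv²
v = √(2gh) = √(2 × 9.8 × 3.48) = √68.208 = 8.259 m/s

v = 8.26 m/s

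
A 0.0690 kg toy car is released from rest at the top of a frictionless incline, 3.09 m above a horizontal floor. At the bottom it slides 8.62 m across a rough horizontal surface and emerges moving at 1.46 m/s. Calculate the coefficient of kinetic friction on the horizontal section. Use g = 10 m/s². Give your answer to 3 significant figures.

Energy at the top = energy at the end + work done against friction:
mgh = ½mv² + μ_k m g d
mgh = 2.1321 J; ½mv² = 0.073540 J
W_f = 2.1321 − 0.073540 = 2.059 J
μ_k = W_f/(mg·d) = 2.059/(0.6900 × 8.62) = 0.3461

μ_k = 0.346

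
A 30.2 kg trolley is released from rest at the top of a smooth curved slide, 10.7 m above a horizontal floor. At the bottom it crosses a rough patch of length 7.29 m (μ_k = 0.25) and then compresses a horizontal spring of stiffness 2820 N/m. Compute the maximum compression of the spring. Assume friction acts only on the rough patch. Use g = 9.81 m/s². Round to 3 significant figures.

x = 1.37 m

Initial energy: E₁ = mgh = (30.2)(9.81)(10.7) = 3170.0 J
Friction removes W_f = μ_k mg d = (0.25)(30.2)(9.81)(7.29) = 539.9 J
Energy reaching the spring: E = 3170.0 − 539.9 = 2630.1 J
At max compression ½kx² = E ⇒ x = √(2E/k) = √(2 × 2630.1/2820) = 1.366 m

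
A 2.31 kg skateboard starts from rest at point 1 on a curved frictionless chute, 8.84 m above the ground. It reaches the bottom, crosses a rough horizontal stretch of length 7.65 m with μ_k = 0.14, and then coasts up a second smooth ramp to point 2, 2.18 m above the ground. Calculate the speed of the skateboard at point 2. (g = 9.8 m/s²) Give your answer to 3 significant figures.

Energy at 1: mgh₁ = (2.31)(9.8)(8.84) = 200.12 J
Friction loss: W_f = μ_k mg d = 24.25 J
At 2: ½mv² + mgh₂ = mgh₁ − W_f
½mv² = 200.12 − 24.25 − 49.351 = 126.52 J
v = √(2 × 126.52/2.31) = 10.47 m/s

v = 10.5 m/s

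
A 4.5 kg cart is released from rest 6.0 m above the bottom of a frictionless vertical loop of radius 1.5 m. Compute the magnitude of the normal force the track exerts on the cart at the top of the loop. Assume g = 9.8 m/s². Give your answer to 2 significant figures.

N = 130 N

Energy from release to top (height 2r): mgh = ½mv_top² + mg(2r)
v_top² = 2g(h − 2r) = 2(9.8)(6.0 − 3.000) = 58.800 m²/s²
At the top, both N and weight point toward the centre: N + mg = mv_top²/r
N = m(v_top²/r − g) = 4.5(58.800/1.5 − 9.8) = 132.3 N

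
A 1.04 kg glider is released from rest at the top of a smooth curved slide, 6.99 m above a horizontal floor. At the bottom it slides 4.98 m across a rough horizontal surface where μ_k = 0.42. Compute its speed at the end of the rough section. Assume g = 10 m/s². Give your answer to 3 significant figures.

Applying the work–energy principle:
mgh = ½mv² + μ_k m g d
W_f = μ_k mg d = (0.42)(1.04)(10)(4.98) = 21.75 J
½mv² = mgh − W_f = 72.696 − 21.75 = 50.943 J
v = √(2 × 50.943/1.04) = 9.898 m/s

v = 9.90 m/s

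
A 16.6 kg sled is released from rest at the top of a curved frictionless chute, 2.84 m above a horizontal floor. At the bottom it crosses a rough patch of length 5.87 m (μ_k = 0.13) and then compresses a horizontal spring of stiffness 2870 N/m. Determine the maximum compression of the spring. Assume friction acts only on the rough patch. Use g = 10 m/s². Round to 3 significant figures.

Initial energy: E₁ = mgh = (16.6)(10)(2.84) = 471.44 J
Friction removes W_f = μ_k mg d = (0.13)(16.6)(10)(5.87) = 126.7 J
Energy reaching the spring: E = 471.44 − 126.7 = 344.77 J
At max compression ½kx² = E ⇒ x = √(2E/k) = √(2 × 344.77/2870) = 0.4902 m

x = 0.490 m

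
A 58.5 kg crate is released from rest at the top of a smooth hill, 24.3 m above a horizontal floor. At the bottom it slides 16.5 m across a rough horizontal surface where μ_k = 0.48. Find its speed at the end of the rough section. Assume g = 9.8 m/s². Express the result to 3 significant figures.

v = 17.9 m/s

Applying the work–energy principle:
mgh = ½mv² + μ_k m g d
W_f = μ_k mg d = (0.48)(58.5)(9.8)(16.5) = 4541 J
½mv² = mgh − W_f = 13931 − 4541 = 9390.7 J
v = √(2 × 9390.7/58.5) = 17.92 m/s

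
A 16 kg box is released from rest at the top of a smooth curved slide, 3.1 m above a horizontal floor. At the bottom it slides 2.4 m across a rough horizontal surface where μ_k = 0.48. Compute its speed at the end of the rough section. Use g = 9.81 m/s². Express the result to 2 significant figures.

Energy at the top = energy at the end + work done against friction:
mgh = ½mv² + μ_k m g d
W_f = μ_k mg d = (0.48)(16)(9.81)(2.4) = 180.8 J
½mv² = mgh − W_f = 486.58 − 180.8 = 305.76 J
v = √(2 × 305.76/16) = 6.182 m/s

v = 6.2 m/s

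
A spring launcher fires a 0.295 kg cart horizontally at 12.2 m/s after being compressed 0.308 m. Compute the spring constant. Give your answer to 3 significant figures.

Spring PE at full compression equals KE at release: ½kx² = ½mv²
k = mv²/x² = (0.295)(12.2)²/(0.308)² = 462.8 N/m

k = 463 N/m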